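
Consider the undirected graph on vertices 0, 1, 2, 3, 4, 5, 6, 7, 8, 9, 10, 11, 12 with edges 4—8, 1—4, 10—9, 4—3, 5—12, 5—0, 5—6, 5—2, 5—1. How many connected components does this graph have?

4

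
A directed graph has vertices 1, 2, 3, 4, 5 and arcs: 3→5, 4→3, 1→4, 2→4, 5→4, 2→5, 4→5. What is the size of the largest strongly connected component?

3

{3, 4, 5} are all mutually reachable — one SCC of size 3.
{2} is an SCC by itself.
{1} is an SCC by itself.
The largest has 3 vertices.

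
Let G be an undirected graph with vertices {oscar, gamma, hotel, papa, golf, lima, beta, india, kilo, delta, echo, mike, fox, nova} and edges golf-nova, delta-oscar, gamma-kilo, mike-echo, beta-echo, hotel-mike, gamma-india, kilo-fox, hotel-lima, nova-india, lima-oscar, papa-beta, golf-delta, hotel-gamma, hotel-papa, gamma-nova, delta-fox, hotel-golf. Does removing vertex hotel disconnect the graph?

Yes

Deleting hotel raises the number of components from 1 to 2, so hotel is a cut vertex.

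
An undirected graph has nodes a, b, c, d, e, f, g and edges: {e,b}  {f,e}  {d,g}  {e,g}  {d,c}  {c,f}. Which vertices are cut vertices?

e

Removing e increases the component count from 2 to 3, so e is a cut vertex.
By contrast removing b leaves 2 components; it is not a cut vertex. No other vertex is a cut vertex either.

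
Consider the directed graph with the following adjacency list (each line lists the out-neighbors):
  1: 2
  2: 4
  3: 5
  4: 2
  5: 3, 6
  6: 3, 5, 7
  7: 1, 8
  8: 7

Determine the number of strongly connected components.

4

{3, 5, 6} are all mutually reachable — one SCC of size 3.
{2, 4} are all mutually reachable — one SCC of size 2.
{7, 8} are all mutually reachable — one SCC of size 2.
{1} is an SCC by itself.
That gives 4 strongly connected components.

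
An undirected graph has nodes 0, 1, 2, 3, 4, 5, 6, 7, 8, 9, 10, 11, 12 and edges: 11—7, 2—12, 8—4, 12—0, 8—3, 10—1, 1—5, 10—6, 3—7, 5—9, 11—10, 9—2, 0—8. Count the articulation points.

Removing 8 increases the component count from 1 to 2, so 8 is a cut vertex.
Removing 10 increases the component count from 1 to 2, so 10 is a cut vertex.
By contrast removing 7 leaves 1 component; it is not a cut vertex. No other vertex is a cut vertex either.

2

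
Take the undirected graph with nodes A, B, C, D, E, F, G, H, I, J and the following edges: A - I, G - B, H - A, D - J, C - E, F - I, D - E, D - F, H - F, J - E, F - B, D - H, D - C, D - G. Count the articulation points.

Removing D increases the component count from 1 to 2, so D is a cut vertex.
By contrast removing F leaves 1 component; it is not a cut vertex. No other vertex is a cut vertex either.

1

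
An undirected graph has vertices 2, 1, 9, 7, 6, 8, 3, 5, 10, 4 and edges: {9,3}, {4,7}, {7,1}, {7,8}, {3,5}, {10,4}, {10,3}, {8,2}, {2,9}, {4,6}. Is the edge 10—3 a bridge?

After removing 10—3, the path 10-4-7-8-2-9-3 still connects them, so the edge is not a bridge.

No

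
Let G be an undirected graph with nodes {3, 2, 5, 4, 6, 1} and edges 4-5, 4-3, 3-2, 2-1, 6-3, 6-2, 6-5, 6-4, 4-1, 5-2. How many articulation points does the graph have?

0

Removing 6, for instance, still leaves 1 component. No single vertex removal increases the component count — the graph has no articulation points.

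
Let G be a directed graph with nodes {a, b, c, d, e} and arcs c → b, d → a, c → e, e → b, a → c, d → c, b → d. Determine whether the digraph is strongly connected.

From c we can reach every vertex (a, b, c, d, e), and every vertex can reach c (a, b, c, d, e). So the whole graph is one strongly connected component.

Yes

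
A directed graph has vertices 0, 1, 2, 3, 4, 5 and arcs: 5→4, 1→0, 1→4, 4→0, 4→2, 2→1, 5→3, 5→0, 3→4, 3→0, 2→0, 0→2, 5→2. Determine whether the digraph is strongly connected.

No

There is no directed path from 1 to 5, so the graph is not strongly connected.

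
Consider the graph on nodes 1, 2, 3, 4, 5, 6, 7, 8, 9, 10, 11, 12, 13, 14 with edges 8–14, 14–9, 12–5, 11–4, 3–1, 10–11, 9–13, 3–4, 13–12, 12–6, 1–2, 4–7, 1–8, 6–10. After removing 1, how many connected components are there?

With 1 gone, the remaining components are: {2}; {3, 4, 5, 6, 7, 8, 9, 10, 11, 12, 13, 14}.
That is 2 components.

2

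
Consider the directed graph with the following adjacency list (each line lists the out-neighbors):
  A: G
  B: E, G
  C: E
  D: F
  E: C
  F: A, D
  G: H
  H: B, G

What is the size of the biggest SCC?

3

{B, G, H} are all mutually reachable — one SCC of size 3.
{D, F} are all mutually reachable — one SCC of size 2.
{C, E} are all mutually reachable — one SCC of size 2.
{A} is an SCC by itself.
The largest has 3 vertices.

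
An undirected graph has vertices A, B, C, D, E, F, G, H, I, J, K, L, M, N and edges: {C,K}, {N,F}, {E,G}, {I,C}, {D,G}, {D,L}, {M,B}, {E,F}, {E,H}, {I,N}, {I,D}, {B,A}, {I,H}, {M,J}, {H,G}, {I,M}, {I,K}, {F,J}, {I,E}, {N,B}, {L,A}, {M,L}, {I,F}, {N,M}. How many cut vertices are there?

1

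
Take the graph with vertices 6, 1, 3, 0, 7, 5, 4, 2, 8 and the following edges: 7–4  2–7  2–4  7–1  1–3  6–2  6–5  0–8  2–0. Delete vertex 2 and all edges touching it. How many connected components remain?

3

With 2 gone, the remaining components are: {0, 8}; {5, 6}; {1, 3, 4, 7}.
That is 3 components.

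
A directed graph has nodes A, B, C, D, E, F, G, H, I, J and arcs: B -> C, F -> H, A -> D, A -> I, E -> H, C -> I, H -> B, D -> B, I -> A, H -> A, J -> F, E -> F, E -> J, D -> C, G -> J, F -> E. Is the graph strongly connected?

There is no directed path from H to G, so the graph is not strongly connected.

No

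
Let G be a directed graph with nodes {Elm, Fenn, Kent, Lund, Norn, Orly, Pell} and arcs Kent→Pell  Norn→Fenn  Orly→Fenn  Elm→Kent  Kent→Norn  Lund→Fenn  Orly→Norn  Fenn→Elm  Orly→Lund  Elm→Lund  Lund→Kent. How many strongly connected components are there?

3

{Elm, Fenn, Kent, Lund, Norn} are all mutually reachable — one SCC of size 5.
{Pell} is an SCC by itself.
{Orly} is an SCC by itself.
That gives 3 strongly connected components.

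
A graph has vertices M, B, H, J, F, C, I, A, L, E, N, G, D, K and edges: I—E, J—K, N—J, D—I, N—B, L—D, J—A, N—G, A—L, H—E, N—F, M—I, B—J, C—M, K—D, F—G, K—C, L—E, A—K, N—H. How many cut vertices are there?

Removing N increases the component count from 1 to 2, so N is a cut vertex.
By contrast removing J leaves 1 component; it is not a cut vertex. No other vertex is a cut vertex either.

1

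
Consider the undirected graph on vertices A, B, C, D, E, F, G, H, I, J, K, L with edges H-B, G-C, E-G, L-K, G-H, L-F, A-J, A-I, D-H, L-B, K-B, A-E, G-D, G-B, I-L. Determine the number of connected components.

1

Starting from A we can reach A, B, C, D, E, F, G, H, I, J, K, L. That is one component of size 12.
Total: 1 component.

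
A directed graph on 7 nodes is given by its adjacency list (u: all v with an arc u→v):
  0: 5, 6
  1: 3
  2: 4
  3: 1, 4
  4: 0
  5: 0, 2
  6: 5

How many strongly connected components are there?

2

{0, 2, 4, 5, 6} are all mutually reachable — one SCC of size 5.
{1, 3} are all mutually reachable — one SCC of size 2.
That gives 2 strongly connected components.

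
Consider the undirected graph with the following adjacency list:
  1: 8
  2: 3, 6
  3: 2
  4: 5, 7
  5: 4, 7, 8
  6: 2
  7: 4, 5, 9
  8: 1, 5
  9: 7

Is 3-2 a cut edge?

Removing 3-2 leaves no path between 3 and 2: the component count goes from 2 to 3. So it is a bridge.

Yes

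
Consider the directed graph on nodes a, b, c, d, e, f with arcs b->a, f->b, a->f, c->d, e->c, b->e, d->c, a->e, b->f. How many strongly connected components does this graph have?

3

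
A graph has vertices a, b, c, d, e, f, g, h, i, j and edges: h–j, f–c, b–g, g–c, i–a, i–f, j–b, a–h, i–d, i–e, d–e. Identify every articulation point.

i

Removing i increases the component count from 1 to 2, so i is a cut vertex.
By contrast removing g leaves 1 component; it is not a cut vertex. No other vertex is a cut vertex either.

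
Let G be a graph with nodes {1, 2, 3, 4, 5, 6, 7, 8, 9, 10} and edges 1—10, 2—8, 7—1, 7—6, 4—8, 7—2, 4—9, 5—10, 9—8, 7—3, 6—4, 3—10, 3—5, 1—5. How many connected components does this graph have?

Starting from 1 we can reach 1, 2, 3, 4, 5, 6, 7, 8, 9, 10. That is one component of size 10.
Total: 1 component.

1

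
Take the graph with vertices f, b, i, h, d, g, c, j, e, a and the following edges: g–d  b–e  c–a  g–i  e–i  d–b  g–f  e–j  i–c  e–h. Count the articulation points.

Removing c increases the component count from 1 to 2, so c is a cut vertex.
Removing e increases the component count from 1 to 3, so e is a cut vertex.
Removing g increases the component count from 1 to 2, so g is a cut vertex.
Likewise i is a cut vertex.
By contrast removing d leaves 1 component; it is not a cut vertex. No other vertex is a cut vertex either.

4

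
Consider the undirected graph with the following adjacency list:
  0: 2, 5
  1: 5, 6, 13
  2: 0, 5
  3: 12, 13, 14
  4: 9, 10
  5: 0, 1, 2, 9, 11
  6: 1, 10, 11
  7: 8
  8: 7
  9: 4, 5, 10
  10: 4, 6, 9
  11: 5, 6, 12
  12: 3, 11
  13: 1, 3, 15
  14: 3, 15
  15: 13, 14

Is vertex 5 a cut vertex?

Deleting 5 raises the number of components from 2 to 3, so 5 is a cut vertex.

Yes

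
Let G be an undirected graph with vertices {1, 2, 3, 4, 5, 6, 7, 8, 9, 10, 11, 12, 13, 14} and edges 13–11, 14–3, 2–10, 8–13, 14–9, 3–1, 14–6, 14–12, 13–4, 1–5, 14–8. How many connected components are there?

7 is isolated — a component by itself.
Starting from 2 we can reach 2, 10. That is one component of size 2.
Starting from 1 we can reach 1, 3, 4, 5, 6, 8, 9, 11, 12, 13, 14. That is one component of size 11.
Total: 3 components.

3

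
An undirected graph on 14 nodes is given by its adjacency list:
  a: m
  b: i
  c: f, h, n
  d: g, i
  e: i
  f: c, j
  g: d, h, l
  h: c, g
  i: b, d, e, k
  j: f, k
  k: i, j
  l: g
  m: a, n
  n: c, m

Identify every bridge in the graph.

a-m, b-i, c-n, e-i, g-l, m-n

The edges on the cycle h-g-d-i-k-j-f-c-h are not bridges since each lies on that cycle.
But removing b-i disconnects b from i; removing m-a disconnects m from a; removing n-c disconnects n from c; removing g-l disconnects g from l — these are bridges.
In total 6 edges are bridges.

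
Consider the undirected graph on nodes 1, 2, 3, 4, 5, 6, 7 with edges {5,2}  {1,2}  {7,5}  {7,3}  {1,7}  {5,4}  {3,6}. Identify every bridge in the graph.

The edges on the cycle 1-7-5-2-1 are not bridges since each lies on that cycle.
But removing 3—6 disconnects 3 from 6; removing 7—3 disconnects 7 from 3; removing 5—4 disconnects 5 from 4 — these are bridges.

3-6, 3-7, 4-5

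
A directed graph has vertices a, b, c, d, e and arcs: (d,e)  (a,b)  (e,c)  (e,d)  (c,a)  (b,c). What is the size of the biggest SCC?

{a, b, c} are all mutually reachable — one SCC of size 3.
{d, e} are all mutually reachable — one SCC of size 2.
The largest has 3 vertices.

3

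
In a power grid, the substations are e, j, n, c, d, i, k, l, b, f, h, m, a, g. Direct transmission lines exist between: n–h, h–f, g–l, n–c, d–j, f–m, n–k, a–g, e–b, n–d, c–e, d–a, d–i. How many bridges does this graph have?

13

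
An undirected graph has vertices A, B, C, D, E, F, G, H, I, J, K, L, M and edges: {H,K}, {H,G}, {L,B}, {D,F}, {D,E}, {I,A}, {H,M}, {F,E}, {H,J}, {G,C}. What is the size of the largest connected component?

6

Starting from A we can reach A, I. That is one component of size 2.
Starting from B we can reach B, L. That is one component of size 2.
Starting from D we can reach D, E, F. That is one component of size 3.
Starting from C we can reach C, G, H, J, K, M. That is one component of size 6.
The largest has 6 vertices.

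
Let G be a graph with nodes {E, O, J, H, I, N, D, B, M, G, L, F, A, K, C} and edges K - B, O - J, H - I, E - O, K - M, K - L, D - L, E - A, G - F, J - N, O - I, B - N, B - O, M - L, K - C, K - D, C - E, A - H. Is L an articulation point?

Deleting L leaves 2 components (was 2), so L is not a cut vertex.

No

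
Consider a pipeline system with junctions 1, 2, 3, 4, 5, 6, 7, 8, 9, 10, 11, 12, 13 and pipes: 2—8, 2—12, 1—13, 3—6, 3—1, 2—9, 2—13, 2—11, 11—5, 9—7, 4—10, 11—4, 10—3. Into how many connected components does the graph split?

1

Starting from 1 we can reach 1, 2, 3, 4, 5, 6, 7, 8, 9, 10, 11, 12, 13. That is one component of size 13.
Total: 1 component.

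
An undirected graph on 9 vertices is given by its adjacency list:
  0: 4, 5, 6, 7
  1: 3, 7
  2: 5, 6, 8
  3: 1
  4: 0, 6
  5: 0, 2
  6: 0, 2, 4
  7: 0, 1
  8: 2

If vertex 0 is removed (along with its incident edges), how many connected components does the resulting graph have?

2

With 0 gone, the remaining components are: {1, 3, 7}; {2, 4, 5, 6, 8}.
That is 2 components.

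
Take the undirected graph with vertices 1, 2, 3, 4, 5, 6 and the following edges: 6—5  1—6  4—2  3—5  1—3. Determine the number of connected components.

2

Starting from 2 we can reach 2, 4. That is one component of size 2.
Starting from 1 we can reach 1, 3, 5, 6. That is one component of size 4.
Total: 2 components.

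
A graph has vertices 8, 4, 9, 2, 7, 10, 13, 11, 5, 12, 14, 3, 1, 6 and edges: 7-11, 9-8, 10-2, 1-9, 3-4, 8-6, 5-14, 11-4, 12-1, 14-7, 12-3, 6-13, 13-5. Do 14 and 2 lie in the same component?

The component containing 14 is {1, 3, 4, 5, 6, 7, 8, 9, 11, 12, 13, 14}, and 2 is not in it.

No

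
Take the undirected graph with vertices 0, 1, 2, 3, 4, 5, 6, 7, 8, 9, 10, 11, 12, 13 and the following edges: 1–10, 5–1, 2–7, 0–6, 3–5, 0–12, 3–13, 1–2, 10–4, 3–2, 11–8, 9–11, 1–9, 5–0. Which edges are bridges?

The edges on the cycle 3-5-1-2-3 are not bridges since each lies on that cycle.
But removing 9–11 disconnects 9 from 11; removing 5–0 disconnects 5 from 0; removing 12–0 disconnects 12 from 0; removing 6–0 disconnects 6 from 0 — these are bridges.
In total 10 edges are bridges.

0-12, 0-5, 0-6, 1-10, 1-9, 10-4, 11-8, 11-9, 13-3, 2-7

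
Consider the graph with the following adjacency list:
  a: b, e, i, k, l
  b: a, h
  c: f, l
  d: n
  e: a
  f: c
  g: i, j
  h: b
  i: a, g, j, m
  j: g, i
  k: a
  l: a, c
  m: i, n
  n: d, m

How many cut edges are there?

11

The edges on the cycle i-j-g-i are not bridges since each lies on that cycle.
But removing d-n disconnects d from n; removing a-b disconnects a from b; removing a-l disconnects a from l; removing c-f disconnects c from f — these are bridges.
In total 11 edges are bridges.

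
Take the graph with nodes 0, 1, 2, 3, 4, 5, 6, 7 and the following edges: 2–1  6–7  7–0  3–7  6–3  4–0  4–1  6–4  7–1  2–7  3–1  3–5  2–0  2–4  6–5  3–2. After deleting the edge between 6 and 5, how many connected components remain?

6 and 5 are still connected via 6-3-5, so the component count stays at 1.

1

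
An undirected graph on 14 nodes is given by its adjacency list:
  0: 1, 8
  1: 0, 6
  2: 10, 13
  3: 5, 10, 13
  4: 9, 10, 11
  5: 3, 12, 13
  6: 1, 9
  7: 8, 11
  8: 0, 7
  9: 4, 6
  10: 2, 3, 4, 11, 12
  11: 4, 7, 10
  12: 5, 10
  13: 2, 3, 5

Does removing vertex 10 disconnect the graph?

Deleting 10 raises the number of components from 1 to 2, so 10 is a cut vertex.

Yes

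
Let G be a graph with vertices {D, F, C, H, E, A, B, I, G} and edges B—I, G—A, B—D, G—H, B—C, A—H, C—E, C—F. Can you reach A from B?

The component containing B is {B, C, D, E, F, I}, and A is not in it.

No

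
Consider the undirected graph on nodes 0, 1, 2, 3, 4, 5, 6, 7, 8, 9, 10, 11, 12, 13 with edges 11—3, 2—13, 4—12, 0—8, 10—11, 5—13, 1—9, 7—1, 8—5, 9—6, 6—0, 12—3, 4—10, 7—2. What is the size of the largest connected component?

9

Starting from 3 we can reach 3, 4, 10, 11, 12. That is one component of size 5.
Starting from 0 we can reach 0, 1, 2, 5, 6, 7, 8, 9, 13. That is one component of size 9.
The largest has 9 vertices.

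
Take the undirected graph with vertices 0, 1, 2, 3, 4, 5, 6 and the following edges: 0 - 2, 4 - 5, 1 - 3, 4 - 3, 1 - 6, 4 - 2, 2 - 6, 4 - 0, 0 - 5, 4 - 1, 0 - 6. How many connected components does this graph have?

1

Starting from 0 we can reach 0, 1, 2, 3, 4, 5, 6. That is one component of size 7.
Total: 1 component.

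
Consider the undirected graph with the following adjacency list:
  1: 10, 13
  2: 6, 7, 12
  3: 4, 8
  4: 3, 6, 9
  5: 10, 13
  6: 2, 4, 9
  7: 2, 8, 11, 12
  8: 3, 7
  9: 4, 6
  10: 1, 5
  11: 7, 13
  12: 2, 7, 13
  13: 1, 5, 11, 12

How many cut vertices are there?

1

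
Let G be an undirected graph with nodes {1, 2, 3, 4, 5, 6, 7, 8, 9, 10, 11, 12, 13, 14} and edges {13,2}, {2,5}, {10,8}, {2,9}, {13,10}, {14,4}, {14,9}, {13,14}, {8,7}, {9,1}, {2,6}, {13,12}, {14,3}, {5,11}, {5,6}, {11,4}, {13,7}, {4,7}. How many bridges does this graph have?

The edges on the cycle 13-10-8-7-4-11-5-2-13 are not bridges since each lies on that cycle.
But removing 1 - 9 disconnects 1 from 9; removing 13 - 12 disconnects 13 from 12; removing 3 - 14 disconnects 3 from 14 — these are bridges.
That makes 3 bridges.

3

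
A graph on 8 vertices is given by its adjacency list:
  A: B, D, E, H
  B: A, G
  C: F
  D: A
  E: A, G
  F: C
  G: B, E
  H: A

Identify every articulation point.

A

Removing A increases the component count from 2 to 4, so A is a cut vertex.
By contrast removing E leaves 2 components; it is not a cut vertex. No other vertex is a cut vertex either.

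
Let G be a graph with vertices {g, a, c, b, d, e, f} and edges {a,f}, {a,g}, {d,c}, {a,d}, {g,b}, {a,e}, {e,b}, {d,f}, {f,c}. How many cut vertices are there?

1

Removing a increases the component count from 1 to 2, so a is a cut vertex.
By contrast removing b leaves 1 component; it is not a cut vertex. No other vertex is a cut vertex either.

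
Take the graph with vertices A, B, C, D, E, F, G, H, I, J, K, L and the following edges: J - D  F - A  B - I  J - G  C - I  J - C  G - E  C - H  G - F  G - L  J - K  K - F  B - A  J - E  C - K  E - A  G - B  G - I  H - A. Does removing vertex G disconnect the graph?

Deleting G raises the number of components from 1 to 2, so G is a cut vertex.

Yes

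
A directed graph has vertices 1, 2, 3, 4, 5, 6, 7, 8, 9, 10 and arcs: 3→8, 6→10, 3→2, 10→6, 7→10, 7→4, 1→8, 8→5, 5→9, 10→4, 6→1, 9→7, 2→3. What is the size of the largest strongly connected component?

{1, 5, 6, 7, 8, 9, 10} are all mutually reachable — one SCC of size 7.
{2, 3} are all mutually reachable — one SCC of size 2.
{4} is an SCC by itself.
The largest has 7 vertices.

7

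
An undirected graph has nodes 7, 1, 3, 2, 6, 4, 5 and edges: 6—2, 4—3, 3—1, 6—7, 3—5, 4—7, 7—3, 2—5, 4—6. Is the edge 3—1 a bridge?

Removing 3—1 leaves no path between 3 and 1: the component count goes from 1 to 2. So it is a bridge.

Yes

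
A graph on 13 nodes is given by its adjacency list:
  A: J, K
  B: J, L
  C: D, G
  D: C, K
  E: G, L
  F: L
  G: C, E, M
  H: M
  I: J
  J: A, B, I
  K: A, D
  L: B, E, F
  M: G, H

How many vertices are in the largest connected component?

Starting from A we can reach A, B, C, D, E, F, G, H, I, J, K, L, M. That is one component of size 13.
The largest has 13 vertices.

13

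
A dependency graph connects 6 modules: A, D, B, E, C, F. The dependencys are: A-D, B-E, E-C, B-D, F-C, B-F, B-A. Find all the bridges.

The edges on the cycle B-A-D-B are not bridges since each lies on that cycle.
Every edge lies on some cycle, so there are no bridges.

none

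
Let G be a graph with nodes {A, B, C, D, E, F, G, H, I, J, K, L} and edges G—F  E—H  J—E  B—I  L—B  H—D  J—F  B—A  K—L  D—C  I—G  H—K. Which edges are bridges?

A-B, C-D, D-H

The edges on the cycle J-E-H-K-L-B-I-G-F-J are not bridges since each lies on that cycle.
But removing D—C disconnects D from C; removing H—D disconnects H from D; removing A—B disconnects A from B — these are bridges.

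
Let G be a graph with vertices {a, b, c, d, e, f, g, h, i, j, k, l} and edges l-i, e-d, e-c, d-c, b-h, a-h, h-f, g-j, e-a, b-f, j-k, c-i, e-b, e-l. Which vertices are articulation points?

Removing e increases the component count from 2 to 3, so e is a cut vertex.
Removing j increases the component count from 2 to 3, so j is a cut vertex.
By contrast removing l leaves 2 components; it is not a cut vertex. No other vertex is a cut vertex either.

e, j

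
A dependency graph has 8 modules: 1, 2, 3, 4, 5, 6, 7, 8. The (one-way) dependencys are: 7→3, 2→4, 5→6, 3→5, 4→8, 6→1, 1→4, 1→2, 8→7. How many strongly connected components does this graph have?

1

{1, 2, 3, 4, 5, 6, 7, 8} are all mutually reachable — one SCC of size 8.
That gives 1 strongly connected component.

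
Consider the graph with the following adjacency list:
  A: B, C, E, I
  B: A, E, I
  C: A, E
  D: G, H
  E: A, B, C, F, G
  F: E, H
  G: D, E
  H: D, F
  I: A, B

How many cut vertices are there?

1

Removing E increases the component count from 1 to 2, so E is a cut vertex.
By contrast removing F leaves 1 component; it is not a cut vertex. No other vertex is a cut vertex either.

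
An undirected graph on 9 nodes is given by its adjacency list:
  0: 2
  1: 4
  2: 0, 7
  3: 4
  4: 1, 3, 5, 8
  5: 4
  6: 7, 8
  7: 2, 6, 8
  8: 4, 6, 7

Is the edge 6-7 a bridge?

After removing 6-7, the path 6-8-7 still connects them, so the edge is not a bridge.

No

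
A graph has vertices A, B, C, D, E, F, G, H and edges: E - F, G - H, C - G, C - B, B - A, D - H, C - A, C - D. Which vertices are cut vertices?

C

Removing C increases the component count from 2 to 3, so C is a cut vertex.
By contrast removing F leaves 2 components; it is not a cut vertex. No other vertex is a cut vertex either.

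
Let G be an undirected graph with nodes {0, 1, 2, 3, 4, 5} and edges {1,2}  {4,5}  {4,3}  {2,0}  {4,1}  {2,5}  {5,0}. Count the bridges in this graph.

1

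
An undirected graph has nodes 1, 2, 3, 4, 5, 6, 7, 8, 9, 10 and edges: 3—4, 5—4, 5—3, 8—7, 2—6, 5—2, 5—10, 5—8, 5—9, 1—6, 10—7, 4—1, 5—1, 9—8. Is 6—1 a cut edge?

After removing 6—1, the path 6-2-5-1 still connects them, so the edge is not a bridge.

No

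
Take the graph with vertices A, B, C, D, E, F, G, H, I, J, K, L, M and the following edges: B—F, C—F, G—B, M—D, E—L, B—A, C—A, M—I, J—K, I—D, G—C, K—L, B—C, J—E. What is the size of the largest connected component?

5

H is isolated — a component by itself.
Starting from D we can reach D, I, M. That is one component of size 3.
Starting from E we can reach E, J, K, L. That is one component of size 4.
Starting from A we can reach A, B, C, F, G. That is one component of size 5.
The largest has 5 vertices.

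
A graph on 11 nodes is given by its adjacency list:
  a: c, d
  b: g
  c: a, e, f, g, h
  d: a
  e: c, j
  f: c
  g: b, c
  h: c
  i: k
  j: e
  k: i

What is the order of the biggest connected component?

Starting from i we can reach i, k. That is one component of size 2.
Starting from a we can reach a, b, c, d, e, f, g, h, j. That is one component of size 9.
The largest has 9 vertices.

9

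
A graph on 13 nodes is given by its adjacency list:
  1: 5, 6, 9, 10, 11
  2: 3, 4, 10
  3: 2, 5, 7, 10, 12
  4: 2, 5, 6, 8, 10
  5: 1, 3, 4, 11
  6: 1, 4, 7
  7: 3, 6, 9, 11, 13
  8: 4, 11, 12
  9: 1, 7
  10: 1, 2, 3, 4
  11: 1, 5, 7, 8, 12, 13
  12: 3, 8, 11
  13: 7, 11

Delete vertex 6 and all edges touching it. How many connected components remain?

With 6 gone, the remaining components are: {1, 2, 3, 4, 5, 7, 8, 9, 10, 11, 12, 13}.
That is 1 component.

1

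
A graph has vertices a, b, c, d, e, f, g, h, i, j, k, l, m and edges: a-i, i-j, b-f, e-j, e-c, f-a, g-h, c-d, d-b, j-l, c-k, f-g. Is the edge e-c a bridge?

No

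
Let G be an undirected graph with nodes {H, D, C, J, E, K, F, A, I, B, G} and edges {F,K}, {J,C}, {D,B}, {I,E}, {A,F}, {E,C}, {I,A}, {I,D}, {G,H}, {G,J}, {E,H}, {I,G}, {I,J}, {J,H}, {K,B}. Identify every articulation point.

Removing I increases the component count from 1 to 2, so I is a cut vertex.
By contrast removing F leaves 1 component; it is not a cut vertex. No other vertex is a cut vertex either.

I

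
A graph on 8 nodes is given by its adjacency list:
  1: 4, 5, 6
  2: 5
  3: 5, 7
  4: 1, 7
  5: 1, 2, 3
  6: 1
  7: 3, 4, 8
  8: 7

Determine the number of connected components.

1

Starting from 1 we can reach 1, 2, 3, 4, 5, 6, 7, 8. That is one component of size 8.
Total: 1 component.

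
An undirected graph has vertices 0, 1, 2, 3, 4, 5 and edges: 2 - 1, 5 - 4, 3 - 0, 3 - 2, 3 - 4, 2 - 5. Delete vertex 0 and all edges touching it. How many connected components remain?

With 0 gone, the remaining components are: {1, 2, 3, 4, 5}.
That is 1 component.

1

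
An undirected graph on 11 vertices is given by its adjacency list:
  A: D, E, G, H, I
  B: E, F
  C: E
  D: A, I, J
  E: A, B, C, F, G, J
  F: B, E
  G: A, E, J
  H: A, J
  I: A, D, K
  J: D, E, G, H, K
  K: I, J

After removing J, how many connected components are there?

With J gone, the remaining components are: {A, B, C, D, E, F, G, H, I, K}.
That is 1 component.

1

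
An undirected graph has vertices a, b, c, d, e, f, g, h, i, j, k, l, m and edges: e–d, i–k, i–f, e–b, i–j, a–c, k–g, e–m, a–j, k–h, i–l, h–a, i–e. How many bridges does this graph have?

The edges on the cycle i-k-h-a-j-i are not bridges since each lies on that cycle.
But removing m–e disconnects m from e; removing a–c disconnects a from c; removing k–g disconnects k from g; removing i–f disconnects i from f — these are bridges.
In total 8 edges are bridges.

8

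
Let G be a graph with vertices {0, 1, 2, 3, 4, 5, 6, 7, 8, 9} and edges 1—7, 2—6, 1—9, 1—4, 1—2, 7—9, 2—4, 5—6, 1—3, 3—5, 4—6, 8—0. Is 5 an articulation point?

No

Deleting 5 leaves 2 components (was 2), so 5 is not a cut vertex.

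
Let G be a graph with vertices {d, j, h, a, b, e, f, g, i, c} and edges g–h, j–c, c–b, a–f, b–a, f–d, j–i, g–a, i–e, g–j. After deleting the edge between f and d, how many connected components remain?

2

Before removal there is 1 component.
f–d is a bridge — removing it separates f's side from d's side.
After removal: 2 components.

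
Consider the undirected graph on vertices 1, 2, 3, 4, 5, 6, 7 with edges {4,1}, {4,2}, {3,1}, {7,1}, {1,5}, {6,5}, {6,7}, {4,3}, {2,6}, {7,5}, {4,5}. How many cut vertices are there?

0

Removing 7, for instance, still leaves 1 component. No single vertex removal increases the component count — the graph has no articulation points.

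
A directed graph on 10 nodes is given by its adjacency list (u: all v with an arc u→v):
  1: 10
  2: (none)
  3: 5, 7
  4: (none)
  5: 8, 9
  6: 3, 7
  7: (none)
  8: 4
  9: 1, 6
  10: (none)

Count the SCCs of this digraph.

7

{3, 5, 6, 9} are all mutually reachable — one SCC of size 4.
{2} is an SCC by itself.
{8} is an SCC by itself.
{7} is an SCC by itself.
{1} is an SCC by itself.
(and 2 more singleton SCCs)
That gives 7 strongly connected components.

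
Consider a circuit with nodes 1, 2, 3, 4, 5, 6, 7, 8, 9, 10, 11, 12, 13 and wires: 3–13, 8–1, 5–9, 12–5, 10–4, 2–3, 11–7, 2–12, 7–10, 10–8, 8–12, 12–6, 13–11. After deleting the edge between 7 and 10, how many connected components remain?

1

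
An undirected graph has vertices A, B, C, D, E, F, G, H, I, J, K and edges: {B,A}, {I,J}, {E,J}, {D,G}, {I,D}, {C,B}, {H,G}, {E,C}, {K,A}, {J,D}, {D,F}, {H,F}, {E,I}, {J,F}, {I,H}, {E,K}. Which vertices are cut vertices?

E

Removing E increases the component count from 1 to 2, so E is a cut vertex.
By contrast removing I leaves 1 component; it is not a cut vertex. No other vertex is a cut vertex either.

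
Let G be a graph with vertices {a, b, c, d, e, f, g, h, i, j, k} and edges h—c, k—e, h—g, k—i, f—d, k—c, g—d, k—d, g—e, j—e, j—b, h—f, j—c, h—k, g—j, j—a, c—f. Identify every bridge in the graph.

a-j, b-j, i-k

The edges on the cycle h-g-j-c-f-h are not bridges since each lies on that cycle.
But removing a—j disconnects a from j; removing b—j disconnects b from j; removing i—k disconnects i from k — these are bridges.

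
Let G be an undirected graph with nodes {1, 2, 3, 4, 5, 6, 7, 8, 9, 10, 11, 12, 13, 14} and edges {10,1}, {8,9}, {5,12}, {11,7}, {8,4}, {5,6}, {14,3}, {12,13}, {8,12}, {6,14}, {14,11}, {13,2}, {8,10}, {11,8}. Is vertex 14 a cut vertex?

Yes

Deleting 14 raises the number of components from 1 to 2, so 14 is a cut vertex.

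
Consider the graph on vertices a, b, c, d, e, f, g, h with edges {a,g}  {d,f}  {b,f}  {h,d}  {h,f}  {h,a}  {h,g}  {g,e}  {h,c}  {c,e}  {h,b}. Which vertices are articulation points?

h

Removing h increases the component count from 1 to 2, so h is a cut vertex.
By contrast removing d leaves 1 component; it is not a cut vertex. No other vertex is a cut vertex either.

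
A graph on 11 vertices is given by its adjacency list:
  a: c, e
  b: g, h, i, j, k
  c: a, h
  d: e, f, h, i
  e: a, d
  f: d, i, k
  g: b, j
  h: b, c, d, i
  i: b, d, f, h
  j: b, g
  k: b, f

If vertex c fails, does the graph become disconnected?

Deleting c leaves 1 component (was 1) (its neighbors a, h remain connected to each other), so c is not a cut vertex.

No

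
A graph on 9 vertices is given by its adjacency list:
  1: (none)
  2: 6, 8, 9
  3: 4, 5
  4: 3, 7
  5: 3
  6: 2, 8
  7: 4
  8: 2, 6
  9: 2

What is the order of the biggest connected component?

4

1 is isolated — a component by itself.
Starting from 3 we can reach 3, 4, 5, 7. That is one component of size 4.
Starting from 2 we can reach 2, 6, 8, 9. That is one component of size 4.
The largest has 4 vertices.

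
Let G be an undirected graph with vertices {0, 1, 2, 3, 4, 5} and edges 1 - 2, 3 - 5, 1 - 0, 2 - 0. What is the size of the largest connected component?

4 is isolated — a component by itself.
Starting from 3 we can reach 3, 5. That is one component of size 2.
Starting from 0 we can reach 0, 1, 2. That is one component of size 3.
The largest has 3 vertices.

3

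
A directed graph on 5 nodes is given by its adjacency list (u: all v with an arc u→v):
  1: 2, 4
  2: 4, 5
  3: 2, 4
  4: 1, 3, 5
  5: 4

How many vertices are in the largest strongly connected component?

5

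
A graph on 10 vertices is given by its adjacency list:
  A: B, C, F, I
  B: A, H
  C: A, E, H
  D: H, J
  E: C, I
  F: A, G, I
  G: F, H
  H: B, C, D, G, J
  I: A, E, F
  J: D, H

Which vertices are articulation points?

H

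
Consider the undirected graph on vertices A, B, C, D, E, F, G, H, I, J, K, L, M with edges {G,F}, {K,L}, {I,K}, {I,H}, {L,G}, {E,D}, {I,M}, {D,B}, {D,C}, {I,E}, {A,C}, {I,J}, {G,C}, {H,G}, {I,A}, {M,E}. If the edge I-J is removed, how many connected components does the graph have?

2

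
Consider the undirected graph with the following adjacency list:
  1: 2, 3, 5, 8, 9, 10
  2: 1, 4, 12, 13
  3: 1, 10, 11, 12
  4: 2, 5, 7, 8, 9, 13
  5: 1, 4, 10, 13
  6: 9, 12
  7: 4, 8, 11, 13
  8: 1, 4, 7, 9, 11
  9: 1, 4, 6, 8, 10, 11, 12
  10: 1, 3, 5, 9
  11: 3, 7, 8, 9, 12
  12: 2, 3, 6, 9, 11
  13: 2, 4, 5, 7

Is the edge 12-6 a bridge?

No

After removing 12-6, the path 12-9-6 still connects them, so the edge is not a bridge.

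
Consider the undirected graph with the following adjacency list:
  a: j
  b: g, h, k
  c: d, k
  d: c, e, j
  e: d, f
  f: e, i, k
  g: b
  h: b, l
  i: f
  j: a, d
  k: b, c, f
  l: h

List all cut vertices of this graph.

Removing b increases the component count from 1 to 3, so b is a cut vertex.
Removing d increases the component count from 1 to 2, so d is a cut vertex.
Removing f increases the component count from 1 to 2, so f is a cut vertex.
Likewise h, j, k are cut vertices.
By contrast removing g leaves 1 component; it is not a cut vertex. No other vertex is a cut vertex either.

b, d, f, h, j, k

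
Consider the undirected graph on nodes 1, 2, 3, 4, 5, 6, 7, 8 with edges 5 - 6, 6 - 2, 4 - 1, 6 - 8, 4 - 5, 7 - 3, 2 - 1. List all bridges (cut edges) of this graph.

3-7, 6-8

The edges on the cycle 4-5-6-2-1-4 are not bridges since each lies on that cycle.
But removing 7 - 3 disconnects 7 from 3; removing 6 - 8 disconnects 6 from 8 — these are bridges.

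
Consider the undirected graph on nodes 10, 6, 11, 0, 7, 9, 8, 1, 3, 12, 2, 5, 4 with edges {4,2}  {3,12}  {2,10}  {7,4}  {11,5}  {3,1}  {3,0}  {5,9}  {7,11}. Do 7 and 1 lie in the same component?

No

The component containing 7 is {2, 4, 5, 7, 9, 10, 11}, and 1 is not in it.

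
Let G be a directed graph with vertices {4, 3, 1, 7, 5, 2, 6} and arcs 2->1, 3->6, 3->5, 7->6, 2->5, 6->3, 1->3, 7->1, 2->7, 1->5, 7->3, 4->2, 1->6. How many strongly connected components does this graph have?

6

{3, 6} are all mutually reachable — one SCC of size 2.
{7} is an SCC by itself.
{4} is an SCC by itself.
{2} is an SCC by itself.
{5} is an SCC by itself.
(and 1 more singleton SCC)
That gives 6 strongly connected components.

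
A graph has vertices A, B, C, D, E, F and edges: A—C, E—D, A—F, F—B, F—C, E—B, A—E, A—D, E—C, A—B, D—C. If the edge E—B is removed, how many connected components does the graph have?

E and B are still connected via E-A-B, so the component count stays at 1.

1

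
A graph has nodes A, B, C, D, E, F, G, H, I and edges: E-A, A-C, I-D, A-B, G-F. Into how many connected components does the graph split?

4

H is isolated — a component by itself.
Starting from F we can reach F, G. That is one component of size 2.
Starting from D we can reach D, I. That is one component of size 2.
Starting from A we can reach A, B, C, E. That is one component of size 4.
Total: 4 components.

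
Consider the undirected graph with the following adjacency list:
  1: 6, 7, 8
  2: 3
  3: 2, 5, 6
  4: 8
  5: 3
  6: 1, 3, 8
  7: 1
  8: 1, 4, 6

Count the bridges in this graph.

5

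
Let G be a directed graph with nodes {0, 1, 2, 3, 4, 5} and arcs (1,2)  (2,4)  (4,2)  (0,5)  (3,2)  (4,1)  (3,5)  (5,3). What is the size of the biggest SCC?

3

{1, 2, 4} are all mutually reachable — one SCC of size 3.
{3, 5} are all mutually reachable — one SCC of size 2.
{0} is an SCC by itself.
The largest has 3 vertices.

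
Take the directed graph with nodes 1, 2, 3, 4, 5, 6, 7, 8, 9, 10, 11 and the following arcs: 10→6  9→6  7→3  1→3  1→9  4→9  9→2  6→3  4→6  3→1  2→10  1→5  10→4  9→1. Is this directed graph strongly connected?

No

There is no directed path from 7 to 11, so the graph is not strongly connected.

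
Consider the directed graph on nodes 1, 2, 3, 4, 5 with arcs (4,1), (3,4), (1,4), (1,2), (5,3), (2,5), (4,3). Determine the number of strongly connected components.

1

{1, 2, 3, 4, 5} are all mutually reachable — one SCC of size 5.
That gives 1 strongly connected component.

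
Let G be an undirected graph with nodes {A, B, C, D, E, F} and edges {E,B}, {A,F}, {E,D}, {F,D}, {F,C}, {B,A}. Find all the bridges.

The edges on the cycle E-B-A-F-D-E are not bridges since each lies on that cycle.
But removing F–C disconnects F from C — this is a bridge.

C-F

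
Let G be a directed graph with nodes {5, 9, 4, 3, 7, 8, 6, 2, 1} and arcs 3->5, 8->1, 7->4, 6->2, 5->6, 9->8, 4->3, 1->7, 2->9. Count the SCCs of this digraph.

1

{1, 2, 3, 4, 5, 6, 7, 8, 9} are all mutually reachable — one SCC of size 9.
That gives 1 strongly connected component.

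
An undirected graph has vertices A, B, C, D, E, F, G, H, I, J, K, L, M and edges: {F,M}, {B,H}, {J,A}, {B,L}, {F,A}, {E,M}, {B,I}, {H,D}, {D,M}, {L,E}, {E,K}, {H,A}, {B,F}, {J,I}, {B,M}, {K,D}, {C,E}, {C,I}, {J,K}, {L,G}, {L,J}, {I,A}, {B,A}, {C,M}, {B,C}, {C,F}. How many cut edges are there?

1

The edges on the cycle B-C-F-B are not bridges since each lies on that cycle.
But removing G–L disconnects G from L — this is a bridge.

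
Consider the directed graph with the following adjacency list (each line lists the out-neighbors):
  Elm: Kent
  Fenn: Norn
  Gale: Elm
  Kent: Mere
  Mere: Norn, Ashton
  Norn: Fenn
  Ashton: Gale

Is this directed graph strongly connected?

No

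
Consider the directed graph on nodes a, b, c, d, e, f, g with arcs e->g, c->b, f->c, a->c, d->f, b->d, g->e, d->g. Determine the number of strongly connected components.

{b, c, d, f} are all mutually reachable — one SCC of size 4.
{e, g} are all mutually reachable — one SCC of size 2.
{a} is an SCC by itself.
That gives 3 strongly connected components.

3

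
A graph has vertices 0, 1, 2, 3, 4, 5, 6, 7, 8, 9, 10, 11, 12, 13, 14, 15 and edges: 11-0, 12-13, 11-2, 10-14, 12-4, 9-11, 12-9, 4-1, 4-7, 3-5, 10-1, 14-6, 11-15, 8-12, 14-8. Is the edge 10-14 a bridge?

After removing 10-14, the path 10-1-4-12-8-14 still connects them, so the edge is not a bridge.

No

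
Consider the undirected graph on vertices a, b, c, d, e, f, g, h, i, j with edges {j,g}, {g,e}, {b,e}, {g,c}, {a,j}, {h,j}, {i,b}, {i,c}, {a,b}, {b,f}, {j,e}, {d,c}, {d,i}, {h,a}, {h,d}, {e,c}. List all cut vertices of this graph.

b

Removing b increases the component count from 1 to 2, so b is a cut vertex.
By contrast removing e leaves 1 component; it is not a cut vertex. No other vertex is a cut vertex either.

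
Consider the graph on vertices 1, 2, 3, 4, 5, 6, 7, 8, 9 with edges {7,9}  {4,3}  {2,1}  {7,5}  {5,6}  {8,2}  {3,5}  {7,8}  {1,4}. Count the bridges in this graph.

2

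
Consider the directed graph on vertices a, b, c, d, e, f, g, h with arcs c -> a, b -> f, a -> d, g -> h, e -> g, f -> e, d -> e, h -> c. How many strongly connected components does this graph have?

{a, c, d, e, g, h} are all mutually reachable — one SCC of size 6.
{b} is an SCC by itself.
{f} is an SCC by itself.
That gives 3 strongly connected components.

3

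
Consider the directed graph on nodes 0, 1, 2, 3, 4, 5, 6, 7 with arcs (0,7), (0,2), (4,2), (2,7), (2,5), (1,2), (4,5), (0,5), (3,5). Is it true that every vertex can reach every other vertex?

No

There is no directed path from 1 to 6, so the graph is not strongly connected.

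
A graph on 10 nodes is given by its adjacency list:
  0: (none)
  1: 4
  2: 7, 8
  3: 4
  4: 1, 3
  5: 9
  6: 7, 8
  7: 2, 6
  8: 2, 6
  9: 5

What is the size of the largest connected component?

4

0 is isolated — a component by itself.
Starting from 5 we can reach 5, 9. That is one component of size 2.
Starting from 1 we can reach 1, 3, 4. That is one component of size 3.
Starting from 2 we can reach 2, 6, 7, 8. That is one component of size 4.
The largest has 4 vertices.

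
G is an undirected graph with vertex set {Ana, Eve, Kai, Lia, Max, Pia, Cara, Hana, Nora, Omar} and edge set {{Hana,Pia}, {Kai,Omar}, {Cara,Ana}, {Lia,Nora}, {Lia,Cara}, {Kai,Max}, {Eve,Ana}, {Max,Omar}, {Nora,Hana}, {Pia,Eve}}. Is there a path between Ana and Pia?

Yes

From Ana we can reach Ana, Eve, Lia, Pia, Cara, Hana, Nora, which includes Pia.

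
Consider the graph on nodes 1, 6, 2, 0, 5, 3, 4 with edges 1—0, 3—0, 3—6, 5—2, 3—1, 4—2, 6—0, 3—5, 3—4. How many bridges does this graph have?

0

The edges on the cycle 3-6-0-3 are not bridges since each lies on that cycle.
Every edge lies on some cycle, so there are no bridges.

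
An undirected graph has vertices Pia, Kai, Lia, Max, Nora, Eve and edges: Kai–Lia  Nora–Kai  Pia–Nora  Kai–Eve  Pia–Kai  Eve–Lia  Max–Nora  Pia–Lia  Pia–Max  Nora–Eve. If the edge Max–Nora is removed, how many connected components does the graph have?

1

Max and Nora are still connected via Max-Pia-Nora, so the component count stays at 1.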